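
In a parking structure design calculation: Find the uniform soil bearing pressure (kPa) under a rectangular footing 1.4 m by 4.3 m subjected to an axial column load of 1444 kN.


A = 1.4 * 4.3 = 6.02 m^2
q = P / A = 1444 / 6.02
= 239.8671 kPa

239.8671 kPa


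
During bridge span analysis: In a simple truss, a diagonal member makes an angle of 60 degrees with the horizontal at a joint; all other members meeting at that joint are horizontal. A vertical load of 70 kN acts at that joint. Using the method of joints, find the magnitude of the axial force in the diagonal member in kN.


At the joint, only the diagonal has a vertical component, so vertical equilibrium gives:
F * sin(60) = 70
F = 70 / sin(60)
= 70 / 0.866025
= 80.83 kN

80.83 kN


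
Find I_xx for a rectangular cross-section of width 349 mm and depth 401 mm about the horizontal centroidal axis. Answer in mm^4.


I = b * h^3 / 12
= 349 * 401^3 / 12
= 349 * 64481201 / 12
= 1875328262.42 mm^4

1875328262.42 mm^4


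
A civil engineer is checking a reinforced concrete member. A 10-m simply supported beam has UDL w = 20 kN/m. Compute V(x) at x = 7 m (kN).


R_A = w * L / 2 = 20 * 10 / 2 = 100.0 kN
V(x) = R_A - w * x = 100.0 - 20 * 7
= -40.0 kN

-40.0 kN


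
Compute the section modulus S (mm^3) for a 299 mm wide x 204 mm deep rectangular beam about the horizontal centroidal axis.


S = b * h^2 / 6
= 299 * 204^2 / 6
= 299 * 41616 / 6
= 2073864.0 mm^3

2073864.0 mm^3


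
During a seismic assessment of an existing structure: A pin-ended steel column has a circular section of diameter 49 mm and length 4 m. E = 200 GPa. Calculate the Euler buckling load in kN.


I = pi * d^4 / 64 = 282979.01 mm^4
L = 4000.0 mm
P_cr = pi^2 * E * I / L^2
= 9.8696 * 200000.0 * 282979.01 / 4000.0^2
= 34911.14 N = 34.9111 kN

34.9111 kN


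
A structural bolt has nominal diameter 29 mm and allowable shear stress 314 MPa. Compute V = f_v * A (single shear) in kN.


A = pi * d^2 / 4 = pi * 29^2 / 4 = 660.5199 mm^2
V = f_v * A / 1000 = 314 * 660.5199 / 1000
= 207.4032 kN

207.4032 kN


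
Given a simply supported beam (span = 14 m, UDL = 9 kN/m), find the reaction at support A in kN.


Total load = w * L = 9 * 14 = 126 kN
By symmetry, each reaction R = total / 2 = 126 / 2 = 63.0 kN

63.0 kN


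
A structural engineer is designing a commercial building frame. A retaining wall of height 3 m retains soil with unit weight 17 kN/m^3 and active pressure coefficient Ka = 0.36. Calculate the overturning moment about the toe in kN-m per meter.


Pa = 0.5 * Ka * gamma * H^2
= 0.5 * 0.36 * 17 * 3^2
= 27.54 kN/m
Arm = H / 3 = 3 / 3 = 1.0 m
Mo = Pa * arm = Pa * H / 3 = 27.54 * 3 / 3 = 27.54 kN-m/m

27.54 kN-m/m


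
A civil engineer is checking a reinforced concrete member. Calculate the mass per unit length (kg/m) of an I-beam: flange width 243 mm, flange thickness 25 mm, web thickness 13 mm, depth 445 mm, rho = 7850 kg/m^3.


A_flanges = 2 * 243 * 25 = 12150 mm^2
A_web = (445 - 2 * 25) * 13 = 5135 mm^2
A_total = 12150 + 5135 = 17285 mm^2 = 0.017285 m^2
Weight = rho * A = 7850 * 0.017285 = 135.6873 kg/m

135.6873 kg/m


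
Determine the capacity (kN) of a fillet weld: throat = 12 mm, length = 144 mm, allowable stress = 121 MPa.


Strength = throat * length * allowable stress
= 12 * 144 * 121 N
= 209088 N
= 209.09 kN

209.09 kN


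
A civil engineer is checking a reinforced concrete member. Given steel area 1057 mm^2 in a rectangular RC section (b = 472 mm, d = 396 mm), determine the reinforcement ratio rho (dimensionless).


rho = As / (b * d)
= 1057 / (472 * 396)
= 1057 / 186912
= 0.005655 (dimensionless)

0.005655 (dimensionless)


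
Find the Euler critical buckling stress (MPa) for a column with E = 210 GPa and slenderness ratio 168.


sigma_cr = pi^2 * E / lambda^2
= 9.8696 * 210000.0 / 168^2
= 9.8696 * 210000.0 / 28224
= 73.4346 MPa

73.4346 MPa


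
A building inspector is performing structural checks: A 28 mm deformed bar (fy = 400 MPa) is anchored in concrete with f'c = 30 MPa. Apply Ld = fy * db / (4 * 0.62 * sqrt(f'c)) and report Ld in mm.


Ld = (fy * db) / (4 * 0.62 * sqrt(f'c))
= (400 * 28) / (4 * 0.62 * sqrt(30))
= 11200 / 13.5835
= 824.53 mm

824.53 mm


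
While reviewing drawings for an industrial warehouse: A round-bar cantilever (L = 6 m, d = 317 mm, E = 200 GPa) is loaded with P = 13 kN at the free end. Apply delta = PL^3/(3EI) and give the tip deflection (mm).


I = pi * d^4 / 64 = pi * 317^4 / 64 = 495686336.22 mm^4
L = 6000.0 mm, P = 13000.0 N, E = 200000.0 MPa
delta = P * L^3 / (3 * E * I)
= 13000.0 * 6000.0^3 / (3 * 200000.0 * 495686336.22)
= 9.4415 mm

9.4415 mm


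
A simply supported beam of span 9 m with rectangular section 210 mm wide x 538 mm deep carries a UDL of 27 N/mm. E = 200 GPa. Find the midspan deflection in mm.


I = 210 * 538^3 / 12 = 2725115260.0 mm^4
L = 9000.0 mm, w = 27 N/mm, E = 200000.0 MPa
delta = 5 * w * L^4 / (384 * E * I)
= 5 * 27 * 9000.0^4 / (384 * 200000.0 * 2725115260.0)
= 4.2321 mm

4.2321 mm


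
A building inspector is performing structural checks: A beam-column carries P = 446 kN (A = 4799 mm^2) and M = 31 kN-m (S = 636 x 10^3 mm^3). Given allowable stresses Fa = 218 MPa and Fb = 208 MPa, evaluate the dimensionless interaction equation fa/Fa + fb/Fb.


f_a = P / A = 446000.0 / 4799 = 92.936 MPa
f_b = M / S = 31000000.0 / 636000.0 = 48.7421 MPa
Ratio = f_a / Fa + f_b / Fb
= 92.936 / 218 + 48.7421 / 208
= 0.6606 (dimensionless)

0.6606 (dimensionless)


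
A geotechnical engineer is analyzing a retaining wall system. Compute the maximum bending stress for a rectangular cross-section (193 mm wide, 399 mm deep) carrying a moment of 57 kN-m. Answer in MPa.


I = b * h^3 / 12 = 193 * 399^3 / 12 = 1021632617.25 mm^4
y = h / 2 = 399 / 2 = 199.5 mm
M = 57 kN-m = 57000000.0 N-mm
sigma = M * y / I = 57000000.0 * 199.5 / 1021632617.25
= 11.13 MPa

11.13 MPa


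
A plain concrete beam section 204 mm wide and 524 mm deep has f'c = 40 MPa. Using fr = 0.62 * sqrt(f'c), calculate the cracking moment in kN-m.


fr = 0.62 * sqrt(40) = 0.62 * 6.3246 = 3.9212 MPa
I = 204 * 524^3 / 12 = 2445923008.0 mm^4
y_t = 262.0 mm
M_cr = fr * I / y_t = 3.9212 * 2445923008.0 / 262.0 N-mm
= 36.6069 kN-m

36.6069 kN-m


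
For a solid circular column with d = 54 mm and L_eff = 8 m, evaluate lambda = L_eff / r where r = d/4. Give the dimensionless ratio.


Radius of gyration r = d / 4 = 54 / 4 = 13.5 mm
L_eff = 8000.0 mm
Slenderness ratio = L / r = 8000.0 / 13.5 = 592.59 (dimensionless)

592.59 (dimensionless)


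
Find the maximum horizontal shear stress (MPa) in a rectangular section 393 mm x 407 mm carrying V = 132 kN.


A = b * h = 393 * 407 = 159951 mm^2
V = 132 kN = 132000.0 N
tau_max = 1.5 * V / A = 1.5 * 132000.0 / 159951
= 1.2379 MPa

1.2379 MPa


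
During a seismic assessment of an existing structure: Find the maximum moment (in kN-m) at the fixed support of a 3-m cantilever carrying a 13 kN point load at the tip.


For a cantilever with a point load at the free end:
M_max = P * L = 13 * 3 = 39 kN-m

39 kN-m


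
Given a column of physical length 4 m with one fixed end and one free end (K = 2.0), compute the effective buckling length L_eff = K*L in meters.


L_eff = K * L
= 2.0 * 4
= 8.0 m

8.0 m


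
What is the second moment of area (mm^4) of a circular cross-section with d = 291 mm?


r = d / 2 = 291 / 2 = 145.5 mm
I = pi * r^4 / 4 = pi * 145.5^4 / 4
= 351999344.44 mm^4

351999344.44 mm^4


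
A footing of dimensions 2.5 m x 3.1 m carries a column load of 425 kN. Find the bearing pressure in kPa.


A = 2.5 * 3.1 = 7.75 m^2
q = P / A = 425 / 7.75
= 54.8387 kPa

54.8387 kPa


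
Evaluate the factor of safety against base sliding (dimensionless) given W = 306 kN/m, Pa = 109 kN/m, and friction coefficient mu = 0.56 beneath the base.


Resisting force = mu * W = 0.56 * 306 = 171.36 kN/m
FOS = Resisting / Driving = 171.36 / 109
= 1.5721 (dimensionless)

1.5721 (dimensionless)


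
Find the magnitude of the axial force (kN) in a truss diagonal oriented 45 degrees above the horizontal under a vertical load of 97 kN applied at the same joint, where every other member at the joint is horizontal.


At the joint, only the diagonal has a vertical component, so vertical equilibrium gives:
F * sin(45) = 97
F = 97 / sin(45)
= 97 / 0.707107
= 137.18 kN

137.18 kN


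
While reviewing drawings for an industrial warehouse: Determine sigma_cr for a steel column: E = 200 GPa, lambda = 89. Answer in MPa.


sigma_cr = pi^2 * E / lambda^2
= 9.8696 * 200000.0 / 89^2
= 9.8696 * 200000.0 / 7921
= 249.201 MPa

249.201 MPa


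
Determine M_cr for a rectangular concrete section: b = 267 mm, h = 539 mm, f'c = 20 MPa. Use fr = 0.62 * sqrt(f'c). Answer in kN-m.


fr = 0.62 * sqrt(20) = 0.62 * 4.4721 = 2.7727 MPa
I = 267 * 539^3 / 12 = 3484145722.75 mm^4
y_t = 269.5 mm
M_cr = fr * I / y_t = 2.7727 * 3484145722.75 / 269.5 N-mm
= 35.8463 kN-m

35.8463 kN-m


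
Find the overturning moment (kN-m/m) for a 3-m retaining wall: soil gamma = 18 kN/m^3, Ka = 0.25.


Pa = 0.5 * Ka * gamma * H^2
= 0.5 * 0.25 * 18 * 3^2
= 20.25 kN/m
Arm = H / 3 = 3 / 3 = 1.0 m
Mo = Pa * arm = Pa * H / 3 = 20.25 * 3 / 3 = 20.25 kN-m/m

20.25 kN-m/m


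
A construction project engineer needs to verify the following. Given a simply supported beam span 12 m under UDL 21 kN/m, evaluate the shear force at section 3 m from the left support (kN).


R_A = w * L / 2 = 21 * 12 / 2 = 126.0 kN
V(x) = R_A - w * x = 126.0 - 21 * 3
= 63.0 kN

63.0 kN


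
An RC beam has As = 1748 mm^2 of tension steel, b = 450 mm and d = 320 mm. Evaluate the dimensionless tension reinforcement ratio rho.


rho = As / (b * d)
= 1748 / (450 * 320)
= 1748 / 144000
= 0.012139 (dimensionless)

0.012139 (dimensionless)


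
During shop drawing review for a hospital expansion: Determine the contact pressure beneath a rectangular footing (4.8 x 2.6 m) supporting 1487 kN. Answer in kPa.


A = 4.8 * 2.6 = 12.48 m^2
q = P / A = 1487 / 12.48
= 119.1506 kPa

119.1506 kPa


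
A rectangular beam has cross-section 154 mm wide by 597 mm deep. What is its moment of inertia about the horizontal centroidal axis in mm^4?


I = b * h^3 / 12
= 154 * 597^3 / 12
= 154 * 212776173 / 12
= 2730627553.5 mm^4

2730627553.5 mm^4


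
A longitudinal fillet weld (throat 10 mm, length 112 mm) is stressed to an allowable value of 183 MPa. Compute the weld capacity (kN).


Strength = throat * length * allowable stress
= 10 * 112 * 183 N
= 204960 N
= 204.96 kN

204.96 kN


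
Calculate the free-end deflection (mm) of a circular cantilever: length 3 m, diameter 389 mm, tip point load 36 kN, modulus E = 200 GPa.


I = pi * d^4 / 64 = pi * 389^4 / 64 = 1124005157.54 mm^4
L = 3000.0 mm, P = 36000.0 N, E = 200000.0 MPa
delta = P * L^3 / (3 * E * I)
= 36000.0 * 3000.0^3 / (3 * 200000.0 * 1124005157.54)
= 1.4413 mm

1.4413 mm


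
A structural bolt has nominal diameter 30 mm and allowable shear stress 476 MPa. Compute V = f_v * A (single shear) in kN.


A = pi * d^2 / 4 = pi * 30^2 / 4 = 706.8583 mm^2
V = f_v * A / 1000 = 476 * 706.8583 / 1000
= 336.4646 kN

336.4646 kN


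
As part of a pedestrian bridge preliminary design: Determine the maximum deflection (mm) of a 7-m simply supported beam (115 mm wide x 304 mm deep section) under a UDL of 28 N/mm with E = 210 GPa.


I = 115 * 304^3 / 12 = 269238613.33 mm^4
L = 7000.0 mm, w = 28 N/mm, E = 210000.0 MPa
delta = 5 * w * L^4 / (384 * E * I)
= 5 * 28 * 7000.0^4 / (384 * 210000.0 * 269238613.33)
= 15.4822 mm

15.4822 mm


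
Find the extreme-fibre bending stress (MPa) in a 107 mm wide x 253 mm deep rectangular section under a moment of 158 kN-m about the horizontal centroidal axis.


I = b * h^3 / 12 = 107 * 253^3 / 12 = 144398969.92 mm^4
y = h / 2 = 253 / 2 = 126.5 mm
M = 158 kN-m = 158000000.0 N-mm
sigma = M * y / I = 158000000.0 * 126.5 / 144398969.92
= 138.42 MPa

138.42 MPa


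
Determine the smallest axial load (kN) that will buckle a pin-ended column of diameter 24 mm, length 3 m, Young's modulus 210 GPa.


I = pi * d^4 / 64 = 16286.02 mm^4
L = 3000.0 mm
P_cr = pi^2 * E * I / L^2
= 9.8696 * 210000.0 * 16286.02 / 3000.0^2
= 3750.52 N = 3.7505 kN

3.7505 kN


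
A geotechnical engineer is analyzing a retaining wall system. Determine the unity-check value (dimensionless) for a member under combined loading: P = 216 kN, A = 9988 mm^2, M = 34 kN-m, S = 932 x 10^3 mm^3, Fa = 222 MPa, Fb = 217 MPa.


f_a = P / A = 216000.0 / 9988 = 21.626 MPa
f_b = M / S = 34000000.0 / 932000.0 = 36.4807 MPa
Ratio = f_a / Fa + f_b / Fb
= 21.626 / 222 + 36.4807 / 217
= 0.2655 (dimensionless)

0.2655 (dimensionless)


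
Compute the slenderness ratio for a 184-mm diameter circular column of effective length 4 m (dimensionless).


Radius of gyration r = d / 4 = 184 / 4 = 46.0 mm
L_eff = 4000.0 mm
Slenderness ratio = L / r = 4000.0 / 46.0 = 86.96 (dimensionless)

86.96 (dimensionless)


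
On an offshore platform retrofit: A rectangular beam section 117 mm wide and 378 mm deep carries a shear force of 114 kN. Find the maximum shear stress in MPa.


A = b * h = 117 * 378 = 44226 mm^2
V = 114 kN = 114000.0 N
tau_max = 1.5 * V / A = 1.5 * 114000.0 / 44226
= 3.8665 MPa

3.8665 MPa


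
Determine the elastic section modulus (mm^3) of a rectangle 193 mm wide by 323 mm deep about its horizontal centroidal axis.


S = b * h^2 / 6
= 193 * 323^2 / 6
= 193 * 104329 / 6
= 3355916.17 mm^3

3355916.17 mm^3


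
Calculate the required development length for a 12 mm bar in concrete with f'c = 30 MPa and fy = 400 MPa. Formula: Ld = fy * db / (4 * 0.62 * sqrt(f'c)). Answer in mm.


Ld = (fy * db) / (4 * 0.62 * sqrt(f'c))
= (400 * 12) / (4 * 0.62 * sqrt(30))
= 4800 / 13.5835
= 353.37 mm

353.37 mm


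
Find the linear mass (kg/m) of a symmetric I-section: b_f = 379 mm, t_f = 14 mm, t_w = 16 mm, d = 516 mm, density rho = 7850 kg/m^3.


A_flanges = 2 * 379 * 14 = 10612 mm^2
A_web = (516 - 2 * 14) * 16 = 7808 mm^2
A_total = 10612 + 7808 = 18420 mm^2 = 0.018420 m^2
Weight = rho * A = 7850 * 0.018420 = 144.597 kg/m

144.597 kg/m


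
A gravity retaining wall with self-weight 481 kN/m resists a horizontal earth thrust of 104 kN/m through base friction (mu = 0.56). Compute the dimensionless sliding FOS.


Resisting force = mu * W = 0.56 * 481 = 269.36 kN/m
FOS = Resisting / Driving = 269.36 / 104
= 2.59 (dimensionless)

2.59 (dimensionless)


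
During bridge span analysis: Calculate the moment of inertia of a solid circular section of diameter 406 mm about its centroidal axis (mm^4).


r = d / 2 = 406 / 2 = 203.0 mm
I = pi * r^4 / 4 = pi * 203.0^4 / 4
= 1333748773.37 mm^4

1333748773.37 mm^4


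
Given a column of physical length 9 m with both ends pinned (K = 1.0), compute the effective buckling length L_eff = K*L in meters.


L_eff = K * L
= 1.0 * 9
= 9.0 m

9.0 m


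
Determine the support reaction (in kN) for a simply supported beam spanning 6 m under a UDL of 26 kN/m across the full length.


Total load = w * L = 26 * 6 = 156 kN
By symmetry, each reaction R = total / 2 = 156 / 2 = 78.0 kN

78.0 kN


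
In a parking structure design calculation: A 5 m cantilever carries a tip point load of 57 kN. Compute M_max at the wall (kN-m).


For a cantilever with a point load at the free end:
M_max = P * L = 57 * 5 = 285 kN-m

285 kN-m


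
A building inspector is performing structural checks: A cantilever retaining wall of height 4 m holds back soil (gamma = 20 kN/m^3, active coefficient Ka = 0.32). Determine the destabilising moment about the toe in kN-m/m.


Pa = 0.5 * Ka * gamma * H^2
= 0.5 * 0.32 * 20 * 4^2
= 51.2 kN/m
Arm = H / 3 = 4 / 3 = 1.3333 m
Mo = Pa * arm = Pa * H / 3 = 51.2 * 4 / 3 = 68.2667 kN-m/m

68.2667 kN-m/m


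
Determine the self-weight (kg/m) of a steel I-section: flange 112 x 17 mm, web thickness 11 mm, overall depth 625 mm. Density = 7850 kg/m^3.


A_flanges = 2 * 112 * 17 = 3808 mm^2
A_web = (625 - 2 * 17) * 11 = 6501 mm^2
A_total = 3808 + 6501 = 10309 mm^2 = 0.010309 m^2
Weight = rho * A = 7850 * 0.010309 = 80.9257 kg/m

80.9257 kg/m


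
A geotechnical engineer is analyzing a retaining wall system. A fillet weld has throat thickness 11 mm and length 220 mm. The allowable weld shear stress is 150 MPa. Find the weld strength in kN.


Strength = throat * length * allowable stress
= 11 * 220 * 150 N
= 363000 N
= 363.0 kN

363.0 kN


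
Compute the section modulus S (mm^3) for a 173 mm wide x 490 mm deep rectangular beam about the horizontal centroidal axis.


S = b * h^2 / 6
= 173 * 490^2 / 6
= 173 * 240100 / 6
= 6922883.33 mm^3

6922883.33 mm^3


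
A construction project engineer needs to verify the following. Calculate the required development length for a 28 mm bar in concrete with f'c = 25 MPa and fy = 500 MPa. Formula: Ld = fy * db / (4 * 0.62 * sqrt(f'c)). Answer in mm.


Ld = (fy * db) / (4 * 0.62 * sqrt(f'c))
= (500 * 28) / (4 * 0.62 * sqrt(25))
= 14000 / 12.4
= 1129.03 mm

1129.03 mm


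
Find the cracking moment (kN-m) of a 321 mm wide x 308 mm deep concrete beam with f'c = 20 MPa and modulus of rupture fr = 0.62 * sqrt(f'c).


fr = 0.62 * sqrt(20) = 0.62 * 4.4721 = 2.7727 MPa
I = 321 * 308^3 / 12 = 781584496.0 mm^4
y_t = 154.0 mm
M_cr = fr * I / y_t = 2.7727 * 781584496.0 / 154.0 N-mm
= 14.0722 kN-m

14.0722 kN-m


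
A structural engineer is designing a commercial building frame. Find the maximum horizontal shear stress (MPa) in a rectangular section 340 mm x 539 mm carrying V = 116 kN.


A = b * h = 340 * 539 = 183260 mm^2
V = 116 kN = 116000.0 N
tau_max = 1.5 * V / A = 1.5 * 116000.0 / 183260
= 0.9495 MPa

0.9495 MPa


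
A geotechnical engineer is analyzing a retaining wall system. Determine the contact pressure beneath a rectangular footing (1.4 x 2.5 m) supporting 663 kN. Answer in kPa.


A = 1.4 * 2.5 = 3.5 m^2
q = P / A = 663 / 3.5
= 189.4286 kPa

189.4286 kPa


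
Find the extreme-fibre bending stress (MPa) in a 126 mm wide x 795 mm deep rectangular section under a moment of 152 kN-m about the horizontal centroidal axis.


I = b * h^3 / 12 = 126 * 795^3 / 12 = 5275828687.5 mm^4
y = h / 2 = 795 / 2 = 397.5 mm
M = 152 kN-m = 152000000.0 N-mm
sigma = M * y / I = 152000000.0 * 397.5 / 5275828687.5
= 11.45 MPa

11.45 MPa


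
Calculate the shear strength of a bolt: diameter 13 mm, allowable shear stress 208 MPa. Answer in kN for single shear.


A = pi * d^2 / 4 = pi * 13^2 / 4 = 132.7323 mm^2
V = f_v * A / 1000 = 208 * 132.7323 / 1000
= 27.6083 kN

27.6083 kN


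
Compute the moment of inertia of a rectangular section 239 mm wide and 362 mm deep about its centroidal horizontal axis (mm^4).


I = b * h^3 / 12
= 239 * 362^3 / 12
= 239 * 47437928 / 12
= 944805399.33 mm^4

944805399.33 mm^4


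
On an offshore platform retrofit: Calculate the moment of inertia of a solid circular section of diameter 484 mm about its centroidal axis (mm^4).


r = d / 2 = 484 / 2 = 242.0 mm
I = pi * r^4 / 4 = pi * 242.0^4 / 4
= 2693713143.13 mm^4

2693713143.13 mm^4


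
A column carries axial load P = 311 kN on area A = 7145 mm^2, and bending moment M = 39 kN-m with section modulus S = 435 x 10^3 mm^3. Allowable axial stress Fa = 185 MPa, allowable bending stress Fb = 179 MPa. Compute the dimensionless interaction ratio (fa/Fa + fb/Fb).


f_a = P / A = 311000.0 / 7145 = 43.5269 MPa
f_b = M / S = 39000000.0 / 435000.0 = 89.6552 MPa
Ratio = f_a / Fa + f_b / Fb
= 43.5269 / 185 + 89.6552 / 179
= 0.7361 (dimensionless)

0.7361 (dimensionless)


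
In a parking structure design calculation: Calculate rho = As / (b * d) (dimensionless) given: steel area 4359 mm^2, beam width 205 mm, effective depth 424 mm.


rho = As / (b * d)
= 4359 / (205 * 424)
= 4359 / 86920
= 0.05015 (dimensionless)

0.05015 (dimensionless)


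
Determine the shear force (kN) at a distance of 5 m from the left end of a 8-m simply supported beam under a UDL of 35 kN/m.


R_A = w * L / 2 = 35 * 8 / 2 = 140.0 kN
V(x) = R_A - w * x = 140.0 - 35 * 5
= -35.0 kN

-35.0 kN


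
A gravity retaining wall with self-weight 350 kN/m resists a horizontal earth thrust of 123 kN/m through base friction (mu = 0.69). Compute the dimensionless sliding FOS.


Resisting force = mu * W = 0.69 * 350 = 241.5 kN/m
FOS = Resisting / Driving = 241.5 / 123
= 1.9634 (dimensionless)

1.9634 (dimensionless)


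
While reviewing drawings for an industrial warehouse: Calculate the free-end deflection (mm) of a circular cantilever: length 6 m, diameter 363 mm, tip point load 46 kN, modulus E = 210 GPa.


I = pi * d^4 / 64 = pi * 363^4 / 64 = 852307674.19 mm^4
L = 6000.0 mm, P = 46000.0 N, E = 210000.0 MPa
delta = P * L^3 / (3 * E * I)
= 46000.0 * 6000.0^3 / (3 * 210000.0 * 852307674.19)
= 18.5044 mm

18.5044 mm


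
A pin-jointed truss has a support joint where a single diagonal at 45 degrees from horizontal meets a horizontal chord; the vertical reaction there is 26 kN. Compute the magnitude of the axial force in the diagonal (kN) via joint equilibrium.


At the joint, only the diagonal has a vertical component, so vertical equilibrium gives:
F * sin(45) = 26
F = 26 / sin(45)
= 26 / 0.707107
= 36.77 kN

36.77 kN


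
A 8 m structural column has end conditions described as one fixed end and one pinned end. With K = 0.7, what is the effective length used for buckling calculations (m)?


L_eff = K * L
= 0.7 * 8
= 5.6 m

5.6 m


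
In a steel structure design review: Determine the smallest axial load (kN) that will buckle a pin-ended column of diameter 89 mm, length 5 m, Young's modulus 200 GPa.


I = pi * d^4 / 64 = 3079852.55 mm^4
L = 5000.0 mm
P_cr = pi^2 * E * I / L^2
= 9.8696 * 200000.0 * 3079852.55 / 5000.0^2
= 243175.41 N = 243.1754 kN

243.1754 kN


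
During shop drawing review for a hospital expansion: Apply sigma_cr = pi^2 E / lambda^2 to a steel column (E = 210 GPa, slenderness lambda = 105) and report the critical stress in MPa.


sigma_cr = pi^2 * E / lambda^2
= 9.8696 * 210000.0 / 105^2
= 9.8696 * 210000.0 / 11025
= 187.9925 MPa

187.9925 MPa


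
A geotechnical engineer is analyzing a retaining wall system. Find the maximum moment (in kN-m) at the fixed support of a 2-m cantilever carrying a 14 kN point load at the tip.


For a cantilever with a point load at the free end:
M_max = P * L = 14 * 2 = 28 kN-m

28 kN-m


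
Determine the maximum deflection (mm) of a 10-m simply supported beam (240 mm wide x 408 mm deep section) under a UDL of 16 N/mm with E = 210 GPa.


I = 240 * 408^3 / 12 = 1358346240.0 mm^4
L = 10000.0 mm, w = 16 N/mm, E = 210000.0 MPa
delta = 5 * w * L^4 / (384 * E * I)
= 5 * 16 * 10000.0^4 / (384 * 210000.0 * 1358346240.0)
= 7.3035 mm

7.3035 mm


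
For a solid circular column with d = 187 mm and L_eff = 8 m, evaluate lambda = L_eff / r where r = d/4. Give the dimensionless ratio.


Radius of gyration r = d / 4 = 187 / 4 = 46.75 mm
L_eff = 8000.0 mm
Slenderness ratio = L / r = 8000.0 / 46.75 = 171.12 (dimensionless)

171.12 (dimensionless)


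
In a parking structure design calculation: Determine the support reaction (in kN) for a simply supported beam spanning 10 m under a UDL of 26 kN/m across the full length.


Total load = w * L = 26 * 10 = 260 kN
By symmetry, each reaction R = total / 2 = 260 / 2 = 130.0 kN

130.0 kN


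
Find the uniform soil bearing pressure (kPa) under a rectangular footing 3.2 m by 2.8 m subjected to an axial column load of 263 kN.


A = 3.2 * 2.8 = 8.96 m^2
q = P / A = 263 / 8.96
= 29.3527 kPa

29.3527 kPa


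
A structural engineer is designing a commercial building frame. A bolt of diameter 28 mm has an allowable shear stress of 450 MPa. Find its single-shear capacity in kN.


A = pi * d^2 / 4 = pi * 28^2 / 4 = 615.7522 mm^2
V = f_v * A / 1000 = 450 * 615.7522 / 1000
= 277.0885 kN

277.0885 kN


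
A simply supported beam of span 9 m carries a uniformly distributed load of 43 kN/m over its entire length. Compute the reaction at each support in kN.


Total load = w * L = 43 * 9 = 387 kN
By symmetry, each reaction R = total / 2 = 387 / 2 = 193.5 kN

193.5 kN


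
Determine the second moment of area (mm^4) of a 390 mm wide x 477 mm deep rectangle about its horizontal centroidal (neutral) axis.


I = b * h^3 / 12
= 390 * 477^3 / 12
= 390 * 108531333 / 12
= 3527268322.5 mm^4

3527268322.5 mm^4


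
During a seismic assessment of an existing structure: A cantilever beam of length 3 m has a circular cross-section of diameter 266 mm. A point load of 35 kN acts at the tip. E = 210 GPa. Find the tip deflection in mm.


I = pi * d^4 / 64 = pi * 266^4 / 64 = 245751651.6 mm^4
L = 3000.0 mm, P = 35000.0 N, E = 210000.0 MPa
delta = P * L^3 / (3 * E * I)
= 35000.0 * 3000.0^3 / (3 * 210000.0 * 245751651.6)
= 6.1037 mm

6.1037 mm


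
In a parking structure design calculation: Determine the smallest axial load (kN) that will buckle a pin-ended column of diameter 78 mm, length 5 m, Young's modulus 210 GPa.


I = pi * d^4 / 64 = 1816972.31 mm^4
L = 5000.0 mm
P_cr = pi^2 * E * I / L^2
= 9.8696 * 210000.0 * 1816972.31 / 5000.0^2
= 150635.5 N = 150.6355 kN

150.6355 kN


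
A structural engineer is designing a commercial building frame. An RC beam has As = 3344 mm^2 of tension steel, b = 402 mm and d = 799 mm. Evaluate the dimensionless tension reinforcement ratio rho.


rho = As / (b * d)
= 3344 / (402 * 799)
= 3344 / 321198
= 0.010411 (dimensionless)

0.010411 (dimensionless)


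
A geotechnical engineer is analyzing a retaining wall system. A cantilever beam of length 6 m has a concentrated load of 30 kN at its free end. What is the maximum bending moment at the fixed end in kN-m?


For a cantilever with a point load at the free end:
M_max = P * L = 30 * 6 = 180 kN-m

180 kN-m


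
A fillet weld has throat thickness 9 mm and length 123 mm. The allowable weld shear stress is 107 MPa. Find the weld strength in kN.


Strength = throat * length * allowable stress
= 9 * 123 * 107 N
= 118449 N
= 118.45 kN

118.45 kN


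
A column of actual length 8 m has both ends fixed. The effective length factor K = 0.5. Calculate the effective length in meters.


L_eff = K * L
= 0.5 * 8
= 4.0 m

4.0 m


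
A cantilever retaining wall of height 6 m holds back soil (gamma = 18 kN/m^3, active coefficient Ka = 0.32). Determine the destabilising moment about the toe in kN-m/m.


Pa = 0.5 * Ka * gamma * H^2
= 0.5 * 0.32 * 18 * 6^2
= 103.68 kN/m
Arm = H / 3 = 6 / 3 = 2.0 m
Mo = Pa * arm = Pa * H / 3 = 103.68 * 6 / 3 = 207.36 kN-m/m

207.36 kN-m/m


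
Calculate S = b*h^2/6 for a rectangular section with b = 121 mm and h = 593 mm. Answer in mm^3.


S = b * h^2 / 6
= 121 * 593^2 / 6
= 121 * 351649 / 6
= 7091588.17 mm^3

7091588.17 mm^3


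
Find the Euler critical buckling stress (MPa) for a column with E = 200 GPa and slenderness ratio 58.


sigma_cr = pi^2 * E / lambda^2
= 9.8696 * 200000.0 / 58^2
= 9.8696 * 200000.0 / 3364
= 586.7779 MPa

586.7779 MPa


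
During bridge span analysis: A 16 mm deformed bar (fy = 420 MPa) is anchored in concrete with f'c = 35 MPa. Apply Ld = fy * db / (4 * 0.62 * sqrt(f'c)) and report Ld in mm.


Ld = (fy * db) / (4 * 0.62 * sqrt(f'c))
= (420 * 16) / (4 * 0.62 * sqrt(35))
= 6720 / 14.6719
= 458.02 mm

458.02 mm


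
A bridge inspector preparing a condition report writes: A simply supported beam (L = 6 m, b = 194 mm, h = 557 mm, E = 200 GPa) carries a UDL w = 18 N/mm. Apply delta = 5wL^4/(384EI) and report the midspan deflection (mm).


I = 194 * 557^3 / 12 = 2793740536.83 mm^4
L = 6000.0 mm, w = 18 N/mm, E = 200000.0 MPa
delta = 5 * w * L^4 / (384 * E * I)
= 5 * 18 * 6000.0^4 / (384 * 200000.0 * 2793740536.83)
= 0.5436 mm

0.5436 mm


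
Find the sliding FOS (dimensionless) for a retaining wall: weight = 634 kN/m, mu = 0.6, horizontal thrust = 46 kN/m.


Resisting force = mu * W = 0.6 * 634 = 380.4 kN/m
FOS = Resisting / Driving = 380.4 / 46
= 8.2696 (dimensionless)

8.2696 (dimensionless)


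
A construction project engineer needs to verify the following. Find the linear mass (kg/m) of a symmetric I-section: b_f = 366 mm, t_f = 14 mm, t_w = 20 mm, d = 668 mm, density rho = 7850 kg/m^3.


A_flanges = 2 * 366 * 14 = 10248 mm^2
A_web = (668 - 2 * 14) * 20 = 12800 mm^2
A_total = 10248 + 12800 = 23048 mm^2 = 0.023048 m^2
Weight = rho * A = 7850 * 0.023048 = 180.9268 kg/m

180.9268 kg/m


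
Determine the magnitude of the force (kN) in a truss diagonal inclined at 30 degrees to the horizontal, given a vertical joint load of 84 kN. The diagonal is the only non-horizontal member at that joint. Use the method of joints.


At the joint, only the diagonal has a vertical component, so vertical equilibrium gives:
F * sin(30) = 84
F = 84 / sin(30)
= 84 / 0.5
= 168.0 kN

168.0 kN


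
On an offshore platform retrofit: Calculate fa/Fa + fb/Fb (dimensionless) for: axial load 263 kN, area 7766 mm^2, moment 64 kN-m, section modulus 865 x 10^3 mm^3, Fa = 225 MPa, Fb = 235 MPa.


f_a = P / A = 263000.0 / 7766 = 33.8656 MPa
f_b = M / S = 64000000.0 / 865000.0 = 73.9884 MPa
Ratio = f_a / Fa + f_b / Fb
= 33.8656 / 225 + 73.9884 / 235
= 0.4654 (dimensionless)

0.4654 (dimensionless)


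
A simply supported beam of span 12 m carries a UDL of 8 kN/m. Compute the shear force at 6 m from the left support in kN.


R_A = w * L / 2 = 8 * 12 / 2 = 48.0 kN
V(x) = R_A - w * x = 48.0 - 8 * 6
= 0.0 kN

0.0 kN


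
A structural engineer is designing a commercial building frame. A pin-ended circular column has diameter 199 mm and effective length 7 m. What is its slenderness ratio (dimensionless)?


Radius of gyration r = d / 4 = 199 / 4 = 49.75 mm
L_eff = 7000.0 mm
Slenderness ratio = L / r = 7000.0 / 49.75 = 140.7 (dimensionless)

140.7 (dimensionless)


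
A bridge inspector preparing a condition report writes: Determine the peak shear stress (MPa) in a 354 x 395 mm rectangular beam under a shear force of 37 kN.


A = b * h = 354 * 395 = 139830 mm^2
V = 37 kN = 37000.0 N
tau_max = 1.5 * V / A = 1.5 * 37000.0 / 139830
= 0.3969 MPa

0.3969 MPa


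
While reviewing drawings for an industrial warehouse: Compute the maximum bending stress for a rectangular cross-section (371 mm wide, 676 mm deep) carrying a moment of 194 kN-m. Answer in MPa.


I = b * h^3 / 12 = 371 * 676^3 / 12 = 9550646074.67 mm^4
y = h / 2 = 676 / 2 = 338.0 mm
M = 194 kN-m = 194000000.0 N-mm
sigma = M * y / I = 194000000.0 * 338.0 / 9550646074.67
= 6.87 MPa

6.87 MPa


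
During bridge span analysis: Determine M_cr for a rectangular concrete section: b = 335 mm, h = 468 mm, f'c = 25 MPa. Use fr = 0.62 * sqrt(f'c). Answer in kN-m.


fr = 0.62 * sqrt(25) = 0.62 * 5.0 = 3.1 MPa
I = 335 * 468^3 / 12 = 2861548560.0 mm^4
y_t = 234.0 mm
M_cr = fr * I / y_t = 3.1 * 2861548560.0 / 234.0 N-mm
= 37.9094 kN-m

37.9094 kN-m


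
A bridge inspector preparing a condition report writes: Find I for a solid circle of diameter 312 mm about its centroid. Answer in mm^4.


r = d / 2 = 312 / 2 = 156.0 mm
I = pi * r^4 / 4 = pi * 156.0^4 / 4
= 465144912.01 mm^4

465144912.01 mm^4


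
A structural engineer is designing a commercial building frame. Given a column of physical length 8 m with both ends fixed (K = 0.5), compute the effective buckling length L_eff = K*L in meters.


L_eff = K * L
= 0.5 * 8
= 4.0 m

4.0 m


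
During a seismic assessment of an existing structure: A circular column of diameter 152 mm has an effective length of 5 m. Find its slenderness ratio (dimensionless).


Radius of gyration r = d / 4 = 152 / 4 = 38.0 mm
L_eff = 5000.0 mm
Slenderness ratio = L / r = 5000.0 / 38.0 = 131.58 (dimensionless)

131.58 (dimensionless)


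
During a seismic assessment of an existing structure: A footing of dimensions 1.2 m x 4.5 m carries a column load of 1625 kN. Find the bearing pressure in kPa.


A = 1.2 * 4.5 = 5.4 m^2
q = P / A = 1625 / 5.4
= 300.9259 kPa

300.9259 kPa


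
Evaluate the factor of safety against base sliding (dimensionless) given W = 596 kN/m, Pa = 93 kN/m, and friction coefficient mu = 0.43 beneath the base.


Resisting force = mu * W = 0.43 * 596 = 256.28 kN/m
FOS = Resisting / Driving = 256.28 / 93
= 2.7557 (dimensionless)

2.7557 (dimensionless)


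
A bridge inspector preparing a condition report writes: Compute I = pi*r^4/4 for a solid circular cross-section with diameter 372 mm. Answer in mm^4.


r = d / 2 = 372 / 2 = 186.0 mm
I = pi * r^4 / 4 = pi * 186.0^4 / 4
= 940029879.65 mm^4

940029879.65 mm^4


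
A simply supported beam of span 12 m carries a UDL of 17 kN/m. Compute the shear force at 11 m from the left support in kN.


R_A = w * L / 2 = 17 * 12 / 2 = 102.0 kN
V(x) = R_A - w * x = 102.0 - 17 * 11
= -85.0 kN

-85.0 kN


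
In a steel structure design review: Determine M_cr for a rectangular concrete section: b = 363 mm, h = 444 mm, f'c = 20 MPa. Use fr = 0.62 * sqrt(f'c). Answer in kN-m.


fr = 0.62 * sqrt(20) = 0.62 * 4.4721 = 2.7727 MPa
I = 363 * 444^3 / 12 = 2647733616.0 mm^4
y_t = 222.0 mm
M_cr = fr * I / y_t = 2.7727 * 2647733616.0 / 222.0 N-mm
= 33.0695 kN-m

33.0695 kN-m


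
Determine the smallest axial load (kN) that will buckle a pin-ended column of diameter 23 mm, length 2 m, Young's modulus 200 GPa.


I = pi * d^4 / 64 = 13736.66 mm^4
L = 2000.0 mm
P_cr = pi^2 * E * I / L^2
= 9.8696 * 200000.0 * 13736.66 / 2000.0^2
= 6778.77 N = 6.7788 kN

6.7788 kN


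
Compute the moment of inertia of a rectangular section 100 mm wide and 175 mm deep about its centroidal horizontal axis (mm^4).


I = b * h^3 / 12
= 100 * 175^3 / 12
= 100 * 5359375 / 12
= 44661458.33 mm^4

44661458.33 mm^4


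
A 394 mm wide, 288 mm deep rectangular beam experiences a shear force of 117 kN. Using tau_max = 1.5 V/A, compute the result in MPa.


A = b * h = 394 * 288 = 113472 mm^2
V = 117 kN = 117000.0 N
tau_max = 1.5 * V / A = 1.5 * 117000.0 / 113472
= 1.5466 MPa

1.5466 MPa


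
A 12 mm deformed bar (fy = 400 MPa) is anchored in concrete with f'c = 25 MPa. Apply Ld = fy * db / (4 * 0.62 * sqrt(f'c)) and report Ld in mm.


Ld = (fy * db) / (4 * 0.62 * sqrt(f'c))
= (400 * 12) / (4 * 0.62 * sqrt(25))
= 4800 / 12.4
= 387.1 mm

387.1 mm


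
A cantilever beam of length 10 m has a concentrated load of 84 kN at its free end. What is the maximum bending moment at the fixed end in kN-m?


For a cantilever with a point load at the free end:
M_max = P * L = 84 * 10 = 840 kN-m

840 kN-m


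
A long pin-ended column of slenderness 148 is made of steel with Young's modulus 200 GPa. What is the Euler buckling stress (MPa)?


sigma_cr = pi^2 * E / lambda^2
= 9.8696 * 200000.0 / 148^2
= 9.8696 * 200000.0 / 21904
= 90.1169 MPa

90.1169 MPa


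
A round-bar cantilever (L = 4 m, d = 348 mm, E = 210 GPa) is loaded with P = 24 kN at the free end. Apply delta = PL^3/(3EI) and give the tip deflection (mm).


I = pi * d^4 / 64 = pi * 348^4 / 64 = 719924369.13 mm^4
L = 4000.0 mm, P = 24000.0 N, E = 210000.0 MPa
delta = P * L^3 / (3 * E * I)
= 24000.0 * 4000.0^3 / (3 * 210000.0 * 719924369.13)
= 3.3866 mm

3.3866 mm


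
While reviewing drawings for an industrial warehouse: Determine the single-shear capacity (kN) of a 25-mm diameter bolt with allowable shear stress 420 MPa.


A = pi * d^2 / 4 = pi * 25^2 / 4 = 490.8739 mm^2
V = f_v * A / 1000 = 420 * 490.8739 / 1000
= 206.167 kN

206.167 kN


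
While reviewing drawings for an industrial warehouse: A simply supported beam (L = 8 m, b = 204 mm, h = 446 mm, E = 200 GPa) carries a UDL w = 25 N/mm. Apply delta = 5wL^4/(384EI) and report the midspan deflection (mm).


I = 204 * 446^3 / 12 = 1508181112.0 mm^4
L = 8000.0 mm, w = 25 N/mm, E = 200000.0 MPa
delta = 5 * w * L^4 / (384 * E * I)
= 5 * 25 * 8000.0^4 / (384 * 200000.0 * 1508181112.0)
= 4.4203 mm

4.4203 mm


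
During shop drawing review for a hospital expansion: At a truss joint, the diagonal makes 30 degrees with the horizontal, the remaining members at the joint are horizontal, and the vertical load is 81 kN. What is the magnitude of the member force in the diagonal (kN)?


At the joint, only the diagonal has a vertical component, so vertical equilibrium gives:
F * sin(30) = 81
F = 81 / sin(30)
= 81 / 0.5
= 162.0 kN

162.0 kN


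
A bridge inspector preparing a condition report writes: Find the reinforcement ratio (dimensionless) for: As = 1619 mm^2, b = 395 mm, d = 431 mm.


rho = As / (b * d)
= 1619 / (395 * 431)
= 1619 / 170245
= 0.00951 (dimensionless)

0.00951 (dimensionless)


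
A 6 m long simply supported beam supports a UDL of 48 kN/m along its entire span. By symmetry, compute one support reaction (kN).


Total load = w * L = 48 * 6 = 288 kN
By symmetry, each reaction R = total / 2 = 288 / 2 = 144.0 kN

144.0 kN


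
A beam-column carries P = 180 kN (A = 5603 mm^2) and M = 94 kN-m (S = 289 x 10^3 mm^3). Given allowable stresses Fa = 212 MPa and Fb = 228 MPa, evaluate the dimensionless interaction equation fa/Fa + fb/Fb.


f_a = P / A = 180000.0 / 5603 = 32.1256 MPa
f_b = M / S = 94000000.0 / 289000.0 = 325.2595 MPa
Ratio = f_a / Fa + f_b / Fb
= 32.1256 / 212 + 325.2595 / 228
= 1.5781 (dimensionless)

1.5781 (dimensionless)


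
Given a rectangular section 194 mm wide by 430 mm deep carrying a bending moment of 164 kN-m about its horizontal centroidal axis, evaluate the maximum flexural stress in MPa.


I = b * h^3 / 12 = 194 * 430^3 / 12 = 1285363166.67 mm^4
y = h / 2 = 430 / 2 = 215.0 mm
M = 164 kN-m = 164000000.0 N-mm
sigma = M * y / I = 164000000.0 * 215.0 / 1285363166.67
= 27.43 MPa

27.43 MPa


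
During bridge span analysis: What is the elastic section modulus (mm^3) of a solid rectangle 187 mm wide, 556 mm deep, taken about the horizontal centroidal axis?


S = b * h^2 / 6
= 187 * 556^2 / 6
= 187 * 309136 / 6
= 9634738.67 mm^3

9634738.67 mm^3


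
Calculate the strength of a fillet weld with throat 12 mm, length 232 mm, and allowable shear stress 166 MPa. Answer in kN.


Strength = throat * length * allowable stress
= 12 * 232 * 166 N
= 462144 N
= 462.14 kN

462.14 kN


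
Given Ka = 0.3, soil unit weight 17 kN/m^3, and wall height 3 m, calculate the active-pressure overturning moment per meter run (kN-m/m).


Pa = 0.5 * Ka * gamma * H^2
= 0.5 * 0.3 * 17 * 3^2
= 22.95 kN/m
Arm = H / 3 = 3 / 3 = 1.0 m
Mo = Pa * arm = Pa * H / 3 = 22.95 * 3 / 3 = 22.95 kN-m/m

22.95 kN-m/m


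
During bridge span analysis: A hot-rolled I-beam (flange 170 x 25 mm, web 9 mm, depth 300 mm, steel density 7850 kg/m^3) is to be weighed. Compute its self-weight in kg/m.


A_flanges = 2 * 170 * 25 = 8500 mm^2
A_web = (300 - 2 * 25) * 9 = 2250 mm^2
A_total = 8500 + 2250 = 10750 mm^2 = 0.010750 m^2
Weight = rho * A = 7850 * 0.010750 = 84.3875 kg/m

84.3875 kg/m


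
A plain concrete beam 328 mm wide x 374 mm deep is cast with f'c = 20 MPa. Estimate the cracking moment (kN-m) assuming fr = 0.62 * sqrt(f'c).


fr = 0.62 * sqrt(20) = 0.62 * 4.4721 = 2.7727 MPa
I = 328 * 374^3 / 12 = 1429905722.67 mm^4
y_t = 187.0 mm
M_cr = fr * I / y_t = 2.7727 * 1429905722.67 / 187.0 N-mm
= 21.2018 kN-m

21.2018 kN-m


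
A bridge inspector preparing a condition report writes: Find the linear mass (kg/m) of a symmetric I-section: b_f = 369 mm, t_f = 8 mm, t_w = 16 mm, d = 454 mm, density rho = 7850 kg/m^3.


A_flanges = 2 * 369 * 8 = 5904 mm^2
A_web = (454 - 2 * 8) * 16 = 7008 mm^2
A_total = 5904 + 7008 = 12912 mm^2 = 0.012912 m^2
Weight = rho * A = 7850 * 0.012912 = 101.3592 kg/m

101.3592 kg/m


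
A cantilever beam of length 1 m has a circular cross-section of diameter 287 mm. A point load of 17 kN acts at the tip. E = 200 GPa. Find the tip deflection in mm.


I = pi * d^4 / 64 = pi * 287^4 / 64 = 333040834.16 mm^4
L = 1000.0 mm, P = 17000.0 N, E = 200000.0 MPa
delta = P * L^3 / (3 * E * I)
= 17000.0 * 1000.0^3 / (3 * 200000.0 * 333040834.16)
= 0.0851 mm

0.0851 mm


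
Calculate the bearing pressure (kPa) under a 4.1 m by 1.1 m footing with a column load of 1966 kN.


A = 4.1 * 1.1 = 4.51 m^2
q = P / A = 1966 / 4.51
= 435.9202 kPa

435.9202 kPa
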